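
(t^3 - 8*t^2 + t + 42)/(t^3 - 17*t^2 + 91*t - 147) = (t + 2)/(t - 7)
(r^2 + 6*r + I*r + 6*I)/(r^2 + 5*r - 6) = (r + I)/(r - 1)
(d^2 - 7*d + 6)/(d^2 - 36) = (d - 1)/(d + 6)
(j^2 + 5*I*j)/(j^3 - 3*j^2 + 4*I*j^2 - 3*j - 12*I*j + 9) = j*(j + 5*I)/(j^3 + j^2*(-3 + 4*I) - 3*j*(1 + 4*I) + 9)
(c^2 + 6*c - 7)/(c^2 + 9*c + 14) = (c - 1)/(c + 2)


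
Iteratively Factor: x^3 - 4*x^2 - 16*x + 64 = (x + 4)*(x^2 - 8*x + 16) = (x - 4)*(x + 4)*(x - 4)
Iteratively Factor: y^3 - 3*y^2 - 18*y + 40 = (y - 5)*(y^2 + 2*y - 8) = (y - 5)*(y + 4)*(y - 2)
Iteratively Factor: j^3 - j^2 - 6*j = (j - 3)*(j^2 + 2*j) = (j - 3)*(j + 2)*(j)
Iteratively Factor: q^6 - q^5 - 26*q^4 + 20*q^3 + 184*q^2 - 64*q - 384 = (q - 4)*(q^5 + 3*q^4 - 14*q^3 - 36*q^2 + 40*q + 96) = (q - 4)*(q + 4)*(q^4 - q^3 - 10*q^2 + 4*q + 24) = (q - 4)*(q - 3)*(q + 4)*(q^3 + 2*q^2 - 4*q - 8) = (q - 4)*(q - 3)*(q + 2)*(q + 4)*(q^2 - 4) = (q - 4)*(q - 3)*(q - 2)*(q + 2)*(q + 4)*(q + 2)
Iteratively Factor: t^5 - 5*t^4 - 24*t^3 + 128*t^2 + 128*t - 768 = (t - 4)*(t^4 - t^3 - 28*t^2 + 16*t + 192) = (t - 4)^2*(t^3 + 3*t^2 - 16*t - 48) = (t - 4)^2*(t + 4)*(t^2 - t - 12) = (t - 4)^3*(t + 4)*(t + 3)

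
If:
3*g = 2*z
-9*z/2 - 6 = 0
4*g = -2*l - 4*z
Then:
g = -8/9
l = 40/9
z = -4/3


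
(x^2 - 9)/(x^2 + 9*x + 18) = (x - 3)/(x + 6)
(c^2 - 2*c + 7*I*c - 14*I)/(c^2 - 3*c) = (c^2 + c*(-2 + 7*I) - 14*I)/(c*(c - 3))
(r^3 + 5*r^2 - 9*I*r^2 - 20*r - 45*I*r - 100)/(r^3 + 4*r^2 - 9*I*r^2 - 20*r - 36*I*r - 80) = (r + 5)/(r + 4)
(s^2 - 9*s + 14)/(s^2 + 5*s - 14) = (s - 7)/(s + 7)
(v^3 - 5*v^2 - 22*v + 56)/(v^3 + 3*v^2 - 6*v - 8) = (v - 7)/(v + 1)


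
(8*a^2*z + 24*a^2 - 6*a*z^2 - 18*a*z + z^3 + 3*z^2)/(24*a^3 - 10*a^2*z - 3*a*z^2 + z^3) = (z + 3)/(3*a + z)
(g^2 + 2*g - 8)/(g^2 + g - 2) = (g^2 + 2*g - 8)/(g^2 + g - 2)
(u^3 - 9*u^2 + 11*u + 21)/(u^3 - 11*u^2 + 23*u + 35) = (u - 3)/(u - 5)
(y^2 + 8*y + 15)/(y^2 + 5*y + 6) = (y + 5)/(y + 2)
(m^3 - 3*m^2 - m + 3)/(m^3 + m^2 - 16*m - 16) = (m^2 - 4*m + 3)/(m^2 - 16)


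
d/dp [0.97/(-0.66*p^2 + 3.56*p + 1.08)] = (1.2804*p - 3.4532)/(-0.66*p^2 + 3.56*p + 1.08)^2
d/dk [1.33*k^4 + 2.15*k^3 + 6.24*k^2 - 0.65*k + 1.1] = 5.32*k^3 + 6.45*k^2 + 12.48*k - 0.65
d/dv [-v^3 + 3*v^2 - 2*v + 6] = -3*v^2 + 6*v - 2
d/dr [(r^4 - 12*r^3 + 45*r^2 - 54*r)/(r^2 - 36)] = 2*(r^3 + 6*r^2 - 36*r + 27)/(r^2 + 12*r + 36)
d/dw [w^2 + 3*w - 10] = 2*w + 3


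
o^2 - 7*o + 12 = (o - 4)*(o - 3)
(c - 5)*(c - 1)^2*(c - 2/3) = c^4 - 23*c^3/3 + 47*c^2/3 - 37*c/3 + 10/3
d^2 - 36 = (d - 6)*(d + 6)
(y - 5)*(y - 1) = y^2 - 6*y + 5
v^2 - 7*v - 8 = (v - 8)*(v + 1)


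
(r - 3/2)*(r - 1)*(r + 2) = r^3 - r^2/2 - 7*r/2 + 3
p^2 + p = p*(p + 1)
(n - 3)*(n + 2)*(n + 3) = n^3 + 2*n^2 - 9*n - 18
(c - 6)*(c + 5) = c^2 - c - 30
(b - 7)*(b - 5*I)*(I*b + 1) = I*b^3 + 6*b^2 - 7*I*b^2 - 42*b - 5*I*b + 35*I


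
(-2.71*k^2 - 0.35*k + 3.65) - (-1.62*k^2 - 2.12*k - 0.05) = -1.09*k^2 + 1.77*k + 3.7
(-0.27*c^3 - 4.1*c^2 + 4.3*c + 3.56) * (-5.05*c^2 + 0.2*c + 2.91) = 1.3635*c^5 + 20.651*c^4 - 23.3207*c^3 - 29.049*c^2 + 13.225*c + 10.3596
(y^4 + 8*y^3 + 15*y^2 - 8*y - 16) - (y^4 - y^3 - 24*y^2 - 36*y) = 9*y^3 + 39*y^2 + 28*y - 16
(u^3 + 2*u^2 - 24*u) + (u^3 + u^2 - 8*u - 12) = 2*u^3 + 3*u^2 - 32*u - 12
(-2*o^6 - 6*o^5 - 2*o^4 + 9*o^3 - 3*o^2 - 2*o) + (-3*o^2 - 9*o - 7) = -2*o^6 - 6*o^5 - 2*o^4 + 9*o^3 - 6*o^2 - 11*o - 7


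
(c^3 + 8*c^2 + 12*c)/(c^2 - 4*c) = (c^2 + 8*c + 12)/(c - 4)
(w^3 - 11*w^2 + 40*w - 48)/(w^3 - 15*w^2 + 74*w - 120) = (w^2 - 7*w + 12)/(w^2 - 11*w + 30)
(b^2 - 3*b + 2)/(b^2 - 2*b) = (b - 1)/b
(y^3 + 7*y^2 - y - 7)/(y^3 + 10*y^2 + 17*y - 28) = (y + 1)/(y + 4)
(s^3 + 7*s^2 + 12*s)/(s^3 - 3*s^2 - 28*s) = (s + 3)/(s - 7)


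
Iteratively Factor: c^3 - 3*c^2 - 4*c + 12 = (c - 3)*(c^2 - 4) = (c - 3)*(c - 2)*(c + 2)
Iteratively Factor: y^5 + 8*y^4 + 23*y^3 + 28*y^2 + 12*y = (y)*(y^4 + 8*y^3 + 23*y^2 + 28*y + 12) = y*(y + 3)*(y^3 + 5*y^2 + 8*y + 4) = y*(y + 2)*(y + 3)*(y^2 + 3*y + 2) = y*(y + 1)*(y + 2)*(y + 3)*(y + 2)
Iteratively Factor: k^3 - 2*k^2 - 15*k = (k + 3)*(k^2 - 5*k) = k*(k + 3)*(k - 5)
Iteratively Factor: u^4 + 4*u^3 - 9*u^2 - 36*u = (u - 3)*(u^3 + 7*u^2 + 12*u) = (u - 3)*(u + 4)*(u^2 + 3*u) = (u - 3)*(u + 3)*(u + 4)*(u)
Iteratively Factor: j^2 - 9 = (j + 3)*(j - 3)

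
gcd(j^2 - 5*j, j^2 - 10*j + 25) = j - 5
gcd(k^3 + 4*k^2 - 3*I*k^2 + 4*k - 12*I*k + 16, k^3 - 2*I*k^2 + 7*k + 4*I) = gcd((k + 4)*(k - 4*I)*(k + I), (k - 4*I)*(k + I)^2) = k^2 - 3*I*k + 4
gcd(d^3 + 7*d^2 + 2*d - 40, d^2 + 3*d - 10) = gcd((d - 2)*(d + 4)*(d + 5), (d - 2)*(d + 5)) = d^2 + 3*d - 10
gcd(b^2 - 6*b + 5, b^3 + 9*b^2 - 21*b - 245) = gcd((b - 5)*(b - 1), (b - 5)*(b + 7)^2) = b - 5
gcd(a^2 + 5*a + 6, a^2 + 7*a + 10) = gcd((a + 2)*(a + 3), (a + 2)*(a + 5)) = a + 2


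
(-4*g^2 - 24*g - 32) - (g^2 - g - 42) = -5*g^2 - 23*g + 10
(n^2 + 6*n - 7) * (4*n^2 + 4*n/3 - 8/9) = 4*n^4 + 76*n^3/3 - 188*n^2/9 - 44*n/3 + 56/9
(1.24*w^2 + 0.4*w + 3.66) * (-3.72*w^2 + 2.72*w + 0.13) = -4.6128*w^4 + 1.8848*w^3 - 12.366*w^2 + 10.0072*w + 0.4758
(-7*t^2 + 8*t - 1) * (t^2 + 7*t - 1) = -7*t^4 - 41*t^3 + 62*t^2 - 15*t + 1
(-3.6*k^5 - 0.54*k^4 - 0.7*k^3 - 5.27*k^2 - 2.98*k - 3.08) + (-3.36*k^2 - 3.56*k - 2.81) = -3.6*k^5 - 0.54*k^4 - 0.7*k^3 - 8.63*k^2 - 6.54*k - 5.89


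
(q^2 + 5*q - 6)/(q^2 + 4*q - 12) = (q - 1)/(q - 2)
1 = 1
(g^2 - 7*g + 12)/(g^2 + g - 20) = (g - 3)/(g + 5)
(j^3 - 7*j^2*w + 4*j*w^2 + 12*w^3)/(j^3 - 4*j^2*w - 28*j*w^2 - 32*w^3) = (-j^3 + 7*j^2*w - 4*j*w^2 - 12*w^3)/(-j^3 + 4*j^2*w + 28*j*w^2 + 32*w^3)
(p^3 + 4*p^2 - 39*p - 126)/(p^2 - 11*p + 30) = (p^2 + 10*p + 21)/(p - 5)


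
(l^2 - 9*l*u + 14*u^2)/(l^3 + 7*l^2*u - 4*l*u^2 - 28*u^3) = (l - 7*u)/(l^2 + 9*l*u + 14*u^2)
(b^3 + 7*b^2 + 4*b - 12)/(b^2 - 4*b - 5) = (-b^3 - 7*b^2 - 4*b + 12)/(-b^2 + 4*b + 5)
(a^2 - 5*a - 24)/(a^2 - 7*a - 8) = (a + 3)/(a + 1)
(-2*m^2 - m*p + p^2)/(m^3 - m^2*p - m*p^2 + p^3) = (-2*m + p)/(m^2 - 2*m*p + p^2)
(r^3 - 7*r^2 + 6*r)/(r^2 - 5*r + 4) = r*(r - 6)/(r - 4)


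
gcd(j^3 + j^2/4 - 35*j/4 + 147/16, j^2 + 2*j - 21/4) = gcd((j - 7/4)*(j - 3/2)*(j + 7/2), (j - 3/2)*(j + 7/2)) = j^2 + 2*j - 21/4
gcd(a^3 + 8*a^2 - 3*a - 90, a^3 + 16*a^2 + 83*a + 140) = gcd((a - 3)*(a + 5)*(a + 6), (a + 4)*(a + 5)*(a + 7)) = a + 5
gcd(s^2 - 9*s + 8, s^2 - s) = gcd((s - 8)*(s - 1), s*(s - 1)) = s - 1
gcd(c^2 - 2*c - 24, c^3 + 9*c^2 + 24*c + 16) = c + 4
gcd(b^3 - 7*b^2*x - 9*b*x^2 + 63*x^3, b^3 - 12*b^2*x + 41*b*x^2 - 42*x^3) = b^2 - 10*b*x + 21*x^2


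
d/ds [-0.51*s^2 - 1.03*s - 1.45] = -1.02*s - 1.03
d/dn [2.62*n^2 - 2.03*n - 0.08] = 5.24*n - 2.03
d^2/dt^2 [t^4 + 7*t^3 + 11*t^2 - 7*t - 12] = 12*t^2 + 42*t + 22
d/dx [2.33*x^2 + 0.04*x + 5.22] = 4.66*x + 0.04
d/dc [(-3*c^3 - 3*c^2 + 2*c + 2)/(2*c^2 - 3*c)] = (-6*c^4 + 18*c^3 + 5*c^2 - 8*c + 6)/(c^2*(4*c^2 - 12*c + 9))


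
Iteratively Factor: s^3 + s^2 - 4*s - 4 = (s + 1)*(s^2 - 4) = (s - 2)*(s + 1)*(s + 2)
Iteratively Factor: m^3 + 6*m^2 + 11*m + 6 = (m + 1)*(m^2 + 5*m + 6) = (m + 1)*(m + 2)*(m + 3)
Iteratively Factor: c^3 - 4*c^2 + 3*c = (c)*(c^2 - 4*c + 3) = c*(c - 3)*(c - 1)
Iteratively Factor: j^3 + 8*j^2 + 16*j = (j + 4)*(j^2 + 4*j) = j*(j + 4)*(j + 4)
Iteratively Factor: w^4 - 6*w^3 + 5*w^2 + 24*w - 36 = (w - 3)*(w^3 - 3*w^2 - 4*w + 12) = (w - 3)^2*(w^2 - 4) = (w - 3)^2*(w - 2)*(w + 2)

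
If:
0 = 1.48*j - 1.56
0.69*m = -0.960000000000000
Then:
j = 1.05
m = -1.39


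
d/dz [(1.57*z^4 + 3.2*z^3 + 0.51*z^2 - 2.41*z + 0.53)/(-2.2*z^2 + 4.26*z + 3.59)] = (-6.908*z^5 + 13.0246*z^4 + 49.8092*z^3 + 31.3346*z^2 + 5.9938*z - 10.9097)/(4.84*z^4 - 18.744*z^3 + 2.3516*z^2 + 30.5868*z + 12.8881)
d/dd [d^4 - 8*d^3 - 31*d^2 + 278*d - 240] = 4*d^3 - 24*d^2 - 62*d + 278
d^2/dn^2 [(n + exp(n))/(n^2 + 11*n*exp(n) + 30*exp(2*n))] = (2*(n + exp(n))*(11*n*exp(n) + 2*n + 60*exp(2*n) + 11*exp(n))^2 - ((n + exp(n))*(11*n*exp(n) + 120*exp(2*n) + 22*exp(n) + 2) + 2*(exp(n) + 1)*(11*n*exp(n) + 2*n + 60*exp(2*n) + 11*exp(n)))*(n^2 + 11*n*exp(n) + 30*exp(2*n)) + (n^2 + 11*n*exp(n) + 30*exp(2*n))^2*exp(n))/(n^2 + 11*n*exp(n) + 30*exp(2*n))^3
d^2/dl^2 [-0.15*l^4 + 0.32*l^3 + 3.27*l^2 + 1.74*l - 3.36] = -1.8*l^2 + 1.92*l + 6.54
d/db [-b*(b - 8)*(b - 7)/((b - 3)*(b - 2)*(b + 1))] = (-11*b^4 + 110*b^3 - 227*b^2 + 180*b - 336)/(b^6 - 8*b^5 + 18*b^4 + 4*b^3 - 47*b^2 + 12*b + 36)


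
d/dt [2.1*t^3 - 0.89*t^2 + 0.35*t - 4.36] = 6.3*t^2 - 1.78*t + 0.35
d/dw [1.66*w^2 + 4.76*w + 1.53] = 3.32*w + 4.76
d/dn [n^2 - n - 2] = 2*n - 1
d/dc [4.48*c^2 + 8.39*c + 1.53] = 8.96*c + 8.39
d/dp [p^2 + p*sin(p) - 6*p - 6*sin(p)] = p*cos(p) + 2*p + sin(p) - 6*cos(p) - 6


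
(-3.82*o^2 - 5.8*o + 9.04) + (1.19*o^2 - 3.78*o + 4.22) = -2.63*o^2 - 9.58*o + 13.26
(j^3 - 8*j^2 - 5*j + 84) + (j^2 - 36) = j^3 - 7*j^2 - 5*j + 48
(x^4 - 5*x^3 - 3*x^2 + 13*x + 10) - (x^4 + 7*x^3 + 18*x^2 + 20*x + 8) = -12*x^3 - 21*x^2 - 7*x + 2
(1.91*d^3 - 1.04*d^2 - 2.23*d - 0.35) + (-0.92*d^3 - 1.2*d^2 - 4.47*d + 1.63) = 0.99*d^3 - 2.24*d^2 - 6.7*d + 1.28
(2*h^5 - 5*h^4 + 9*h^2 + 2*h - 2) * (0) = 0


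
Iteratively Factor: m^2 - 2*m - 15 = (m - 5)*(m + 3)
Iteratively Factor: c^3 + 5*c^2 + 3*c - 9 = (c + 3)*(c^2 + 2*c - 3) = (c + 3)^2*(c - 1)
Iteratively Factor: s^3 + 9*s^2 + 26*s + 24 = (s + 3)*(s^2 + 6*s + 8) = (s + 2)*(s + 3)*(s + 4)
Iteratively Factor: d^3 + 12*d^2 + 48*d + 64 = (d + 4)*(d^2 + 8*d + 16) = (d + 4)^2*(d + 4)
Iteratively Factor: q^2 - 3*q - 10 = (q + 2)*(q - 5)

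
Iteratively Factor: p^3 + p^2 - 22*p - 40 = (p - 5)*(p^2 + 6*p + 8) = (p - 5)*(p + 4)*(p + 2)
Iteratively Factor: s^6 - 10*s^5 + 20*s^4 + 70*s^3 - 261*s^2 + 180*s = (s)*(s^5 - 10*s^4 + 20*s^3 + 70*s^2 - 261*s + 180) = s*(s - 1)*(s^4 - 9*s^3 + 11*s^2 + 81*s - 180) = s*(s - 4)*(s - 1)*(s^3 - 5*s^2 - 9*s + 45) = s*(s - 4)*(s - 3)*(s - 1)*(s^2 - 2*s - 15) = s*(s - 4)*(s - 3)*(s - 1)*(s + 3)*(s - 5)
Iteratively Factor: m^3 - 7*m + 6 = (m + 3)*(m^2 - 3*m + 2) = (m - 1)*(m + 3)*(m - 2)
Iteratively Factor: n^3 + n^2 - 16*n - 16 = (n + 1)*(n^2 - 16) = (n + 1)*(n + 4)*(n - 4)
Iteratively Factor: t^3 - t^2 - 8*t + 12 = (t - 2)*(t^2 + t - 6) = (t - 2)^2*(t + 3)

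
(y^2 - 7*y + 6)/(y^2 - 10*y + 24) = (y - 1)/(y - 4)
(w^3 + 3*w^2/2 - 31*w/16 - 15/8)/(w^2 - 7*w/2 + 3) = (16*w^3 + 24*w^2 - 31*w - 30)/(8*(2*w^2 - 7*w + 6))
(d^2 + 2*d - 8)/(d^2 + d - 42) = (d^2 + 2*d - 8)/(d^2 + d - 42)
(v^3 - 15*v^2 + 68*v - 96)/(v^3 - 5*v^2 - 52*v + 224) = (v - 3)/(v + 7)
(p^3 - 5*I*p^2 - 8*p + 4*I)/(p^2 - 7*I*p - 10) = (p^2 - 3*I*p - 2)/(p - 5*I)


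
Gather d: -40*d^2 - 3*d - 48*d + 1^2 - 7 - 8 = -40*d^2 - 51*d - 14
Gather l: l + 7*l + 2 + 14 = 8*l + 16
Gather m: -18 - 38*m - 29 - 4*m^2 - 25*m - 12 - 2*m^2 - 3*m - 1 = -6*m^2 - 66*m - 60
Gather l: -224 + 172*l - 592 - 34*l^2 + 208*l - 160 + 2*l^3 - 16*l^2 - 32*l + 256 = 2*l^3 - 50*l^2 + 348*l - 720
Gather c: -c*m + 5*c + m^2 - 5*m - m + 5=c*(5 - m) + m^2 - 6*m + 5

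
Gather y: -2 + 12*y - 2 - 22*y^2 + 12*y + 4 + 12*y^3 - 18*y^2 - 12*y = 12*y^3 - 40*y^2 + 12*y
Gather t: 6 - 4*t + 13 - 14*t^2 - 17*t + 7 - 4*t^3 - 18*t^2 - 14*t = -4*t^3 - 32*t^2 - 35*t + 26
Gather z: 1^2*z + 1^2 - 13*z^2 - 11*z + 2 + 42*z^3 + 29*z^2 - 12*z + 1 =42*z^3 + 16*z^2 - 22*z + 4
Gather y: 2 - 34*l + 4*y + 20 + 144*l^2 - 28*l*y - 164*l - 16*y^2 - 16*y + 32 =144*l^2 - 198*l - 16*y^2 + y*(-28*l - 12) + 54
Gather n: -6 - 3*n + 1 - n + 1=-4*n - 4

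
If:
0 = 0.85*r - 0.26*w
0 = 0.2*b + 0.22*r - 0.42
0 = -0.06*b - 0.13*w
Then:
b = 2.49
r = -0.35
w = -1.15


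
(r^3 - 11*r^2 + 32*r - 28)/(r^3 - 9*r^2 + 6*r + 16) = (r^2 - 9*r + 14)/(r^2 - 7*r - 8)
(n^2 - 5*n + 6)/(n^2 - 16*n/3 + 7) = 3*(n - 2)/(3*n - 7)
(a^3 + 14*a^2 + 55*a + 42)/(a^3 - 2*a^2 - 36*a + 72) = (a^2 + 8*a + 7)/(a^2 - 8*a + 12)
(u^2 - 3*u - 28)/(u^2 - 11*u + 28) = (u + 4)/(u - 4)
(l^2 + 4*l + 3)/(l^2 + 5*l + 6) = (l + 1)/(l + 2)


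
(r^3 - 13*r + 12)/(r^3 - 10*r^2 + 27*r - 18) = (r + 4)/(r - 6)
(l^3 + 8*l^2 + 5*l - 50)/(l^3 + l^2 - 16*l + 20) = (l + 5)/(l - 2)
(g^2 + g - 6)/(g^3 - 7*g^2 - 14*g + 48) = 1/(g - 8)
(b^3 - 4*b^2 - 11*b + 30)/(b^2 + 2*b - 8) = (b^2 - 2*b - 15)/(b + 4)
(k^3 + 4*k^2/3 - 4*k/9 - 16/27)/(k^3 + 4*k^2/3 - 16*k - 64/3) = (k^2 - 4/9)/(k^2 - 16)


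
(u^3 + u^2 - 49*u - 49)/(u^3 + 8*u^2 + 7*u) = (u - 7)/u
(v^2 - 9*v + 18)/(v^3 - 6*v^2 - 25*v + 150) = (v - 3)/(v^2 - 25)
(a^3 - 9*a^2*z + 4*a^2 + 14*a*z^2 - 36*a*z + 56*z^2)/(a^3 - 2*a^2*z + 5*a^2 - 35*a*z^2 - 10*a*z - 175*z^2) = (a^2 - 2*a*z + 4*a - 8*z)/(a^2 + 5*a*z + 5*a + 25*z)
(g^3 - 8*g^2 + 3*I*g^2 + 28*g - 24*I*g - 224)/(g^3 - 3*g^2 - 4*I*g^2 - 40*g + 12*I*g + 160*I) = (g + 7*I)/(g + 5)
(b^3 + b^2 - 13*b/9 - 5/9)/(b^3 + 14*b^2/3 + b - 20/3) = (b + 1/3)/(b + 4)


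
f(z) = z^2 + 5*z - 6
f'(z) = 2*z + 5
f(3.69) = 26.07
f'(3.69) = 12.38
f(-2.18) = -12.15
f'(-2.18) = 0.64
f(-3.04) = -11.96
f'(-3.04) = -1.08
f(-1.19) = -10.53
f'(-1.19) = 2.62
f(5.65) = 54.17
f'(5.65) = 16.30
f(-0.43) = -7.97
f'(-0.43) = 4.14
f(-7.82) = 16.05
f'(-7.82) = -10.64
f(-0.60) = -8.64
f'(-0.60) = 3.80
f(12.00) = 198.00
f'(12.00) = 29.00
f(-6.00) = 0.00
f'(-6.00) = -7.00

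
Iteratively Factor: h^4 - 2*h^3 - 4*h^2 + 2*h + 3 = (h - 1)*(h^3 - h^2 - 5*h - 3) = (h - 1)*(h + 1)*(h^2 - 2*h - 3) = (h - 1)*(h + 1)^2*(h - 3)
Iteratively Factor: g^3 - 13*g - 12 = (g - 4)*(g^2 + 4*g + 3) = (g - 4)*(g + 3)*(g + 1)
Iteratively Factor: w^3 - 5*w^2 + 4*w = (w - 4)*(w^2 - w) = (w - 4)*(w - 1)*(w)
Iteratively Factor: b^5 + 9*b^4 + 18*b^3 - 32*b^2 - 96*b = (b + 4)*(b^4 + 5*b^3 - 2*b^2 - 24*b) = (b + 3)*(b + 4)*(b^3 + 2*b^2 - 8*b) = b*(b + 3)*(b + 4)*(b^2 + 2*b - 8) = b*(b - 2)*(b + 3)*(b + 4)*(b + 4)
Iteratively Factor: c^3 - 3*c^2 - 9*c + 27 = (c - 3)*(c^2 - 9) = (c - 3)*(c + 3)*(c - 3)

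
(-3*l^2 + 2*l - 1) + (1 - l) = -3*l^2 + l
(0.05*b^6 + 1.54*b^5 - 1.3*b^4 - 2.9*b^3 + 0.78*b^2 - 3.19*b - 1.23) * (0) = 0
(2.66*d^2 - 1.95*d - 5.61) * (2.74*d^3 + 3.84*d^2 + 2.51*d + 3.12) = 7.2884*d^5 + 4.8714*d^4 - 16.1828*d^3 - 18.1377*d^2 - 20.1651*d - 17.5032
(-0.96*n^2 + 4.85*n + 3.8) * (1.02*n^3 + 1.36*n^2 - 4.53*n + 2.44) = -0.9792*n^5 + 3.6414*n^4 + 14.8208*n^3 - 19.1449*n^2 - 5.38*n + 9.272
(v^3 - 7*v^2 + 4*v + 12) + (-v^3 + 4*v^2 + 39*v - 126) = -3*v^2 + 43*v - 114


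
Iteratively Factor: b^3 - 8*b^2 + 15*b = (b - 3)*(b^2 - 5*b) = (b - 5)*(b - 3)*(b)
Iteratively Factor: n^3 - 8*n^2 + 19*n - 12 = (n - 1)*(n^2 - 7*n + 12) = (n - 3)*(n - 1)*(n - 4)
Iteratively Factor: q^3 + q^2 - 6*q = (q)*(q^2 + q - 6) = q*(q - 2)*(q + 3)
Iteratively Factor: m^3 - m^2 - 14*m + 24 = (m - 3)*(m^2 + 2*m - 8) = (m - 3)*(m + 4)*(m - 2)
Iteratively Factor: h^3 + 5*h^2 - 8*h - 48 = (h + 4)*(h^2 + h - 12) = (h + 4)^2*(h - 3)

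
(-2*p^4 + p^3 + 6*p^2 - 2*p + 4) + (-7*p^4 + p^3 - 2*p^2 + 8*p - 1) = -9*p^4 + 2*p^3 + 4*p^2 + 6*p + 3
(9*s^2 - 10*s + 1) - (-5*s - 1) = 9*s^2 - 5*s + 2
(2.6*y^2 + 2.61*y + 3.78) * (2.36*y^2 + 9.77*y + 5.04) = 6.136*y^4 + 31.5616*y^3 + 47.5245*y^2 + 50.085*y + 19.0512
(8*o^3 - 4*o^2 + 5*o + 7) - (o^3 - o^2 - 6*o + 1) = 7*o^3 - 3*o^2 + 11*o + 6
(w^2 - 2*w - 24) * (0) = 0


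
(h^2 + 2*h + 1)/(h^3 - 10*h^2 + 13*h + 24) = (h + 1)/(h^2 - 11*h + 24)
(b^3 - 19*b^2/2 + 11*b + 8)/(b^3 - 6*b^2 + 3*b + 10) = (b^2 - 15*b/2 - 4)/(b^2 - 4*b - 5)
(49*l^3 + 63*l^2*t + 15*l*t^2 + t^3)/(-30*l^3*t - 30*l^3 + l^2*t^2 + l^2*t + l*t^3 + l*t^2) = (49*l^3 + 63*l^2*t + 15*l*t^2 + t^3)/(l*(-30*l^2*t - 30*l^2 + l*t^2 + l*t + t^3 + t^2))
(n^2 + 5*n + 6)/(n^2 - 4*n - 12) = (n + 3)/(n - 6)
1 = 1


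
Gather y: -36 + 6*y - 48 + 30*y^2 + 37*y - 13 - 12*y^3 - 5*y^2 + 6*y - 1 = -12*y^3 + 25*y^2 + 49*y - 98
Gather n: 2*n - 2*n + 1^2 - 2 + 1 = 0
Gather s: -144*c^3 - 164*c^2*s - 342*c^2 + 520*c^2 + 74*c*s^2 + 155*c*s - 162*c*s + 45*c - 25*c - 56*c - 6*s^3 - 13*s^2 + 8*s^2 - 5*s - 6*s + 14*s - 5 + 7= -144*c^3 + 178*c^2 - 36*c - 6*s^3 + s^2*(74*c - 5) + s*(-164*c^2 - 7*c + 3) + 2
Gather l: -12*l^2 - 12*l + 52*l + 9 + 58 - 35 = -12*l^2 + 40*l + 32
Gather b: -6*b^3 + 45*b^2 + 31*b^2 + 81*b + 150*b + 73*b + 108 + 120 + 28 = -6*b^3 + 76*b^2 + 304*b + 256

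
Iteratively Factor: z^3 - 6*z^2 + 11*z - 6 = (z - 3)*(z^2 - 3*z + 2) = (z - 3)*(z - 2)*(z - 1)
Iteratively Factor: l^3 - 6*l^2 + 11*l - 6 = (l - 3)*(l^2 - 3*l + 2) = (l - 3)*(l - 2)*(l - 1)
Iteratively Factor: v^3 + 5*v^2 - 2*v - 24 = (v - 2)*(v^2 + 7*v + 12) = (v - 2)*(v + 4)*(v + 3)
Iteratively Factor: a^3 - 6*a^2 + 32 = (a - 4)*(a^2 - 2*a - 8) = (a - 4)*(a + 2)*(a - 4)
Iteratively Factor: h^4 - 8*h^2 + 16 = (h + 2)*(h^3 - 2*h^2 - 4*h + 8) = (h + 2)^2*(h^2 - 4*h + 4) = (h - 2)*(h + 2)^2*(h - 2)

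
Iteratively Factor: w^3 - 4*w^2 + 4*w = (w)*(w^2 - 4*w + 4) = w*(w - 2)*(w - 2)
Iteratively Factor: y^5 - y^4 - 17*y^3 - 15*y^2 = (y + 3)*(y^4 - 4*y^3 - 5*y^2) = y*(y + 3)*(y^3 - 4*y^2 - 5*y) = y*(y + 1)*(y + 3)*(y^2 - 5*y) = y*(y - 5)*(y + 1)*(y + 3)*(y)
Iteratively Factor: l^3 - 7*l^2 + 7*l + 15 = (l - 5)*(l^2 - 2*l - 3) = (l - 5)*(l + 1)*(l - 3)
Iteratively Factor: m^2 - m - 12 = (m - 4)*(m + 3)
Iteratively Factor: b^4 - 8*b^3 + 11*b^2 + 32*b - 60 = (b - 2)*(b^3 - 6*b^2 - b + 30) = (b - 2)*(b + 2)*(b^2 - 8*b + 15) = (b - 5)*(b - 2)*(b + 2)*(b - 3)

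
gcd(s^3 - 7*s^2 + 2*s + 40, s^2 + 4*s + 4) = s + 2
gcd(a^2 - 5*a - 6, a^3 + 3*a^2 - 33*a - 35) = a + 1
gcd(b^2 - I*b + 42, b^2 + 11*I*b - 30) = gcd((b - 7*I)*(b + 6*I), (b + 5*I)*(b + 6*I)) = b + 6*I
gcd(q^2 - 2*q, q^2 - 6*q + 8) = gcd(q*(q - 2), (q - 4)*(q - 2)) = q - 2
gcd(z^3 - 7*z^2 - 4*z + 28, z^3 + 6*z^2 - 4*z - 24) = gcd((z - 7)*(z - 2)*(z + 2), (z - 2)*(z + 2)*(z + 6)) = z^2 - 4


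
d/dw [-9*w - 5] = -9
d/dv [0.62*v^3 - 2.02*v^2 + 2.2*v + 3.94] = 1.86*v^2 - 4.04*v + 2.2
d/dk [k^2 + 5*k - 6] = 2*k + 5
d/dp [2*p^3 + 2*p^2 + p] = 6*p^2 + 4*p + 1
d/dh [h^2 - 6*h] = 2*h - 6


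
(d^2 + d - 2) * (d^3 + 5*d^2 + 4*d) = d^5 + 6*d^4 + 7*d^3 - 6*d^2 - 8*d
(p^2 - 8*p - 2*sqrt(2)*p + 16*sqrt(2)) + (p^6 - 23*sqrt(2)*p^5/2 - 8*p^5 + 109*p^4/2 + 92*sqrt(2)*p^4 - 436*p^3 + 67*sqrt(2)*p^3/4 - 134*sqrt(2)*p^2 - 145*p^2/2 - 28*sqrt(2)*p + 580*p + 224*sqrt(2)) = p^6 - 23*sqrt(2)*p^5/2 - 8*p^5 + 109*p^4/2 + 92*sqrt(2)*p^4 - 436*p^3 + 67*sqrt(2)*p^3/4 - 134*sqrt(2)*p^2 - 143*p^2/2 - 30*sqrt(2)*p + 572*p + 240*sqrt(2)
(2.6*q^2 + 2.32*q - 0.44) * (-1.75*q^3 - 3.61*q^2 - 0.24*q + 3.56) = -4.55*q^5 - 13.446*q^4 - 8.2292*q^3 + 10.2876*q^2 + 8.3648*q - 1.5664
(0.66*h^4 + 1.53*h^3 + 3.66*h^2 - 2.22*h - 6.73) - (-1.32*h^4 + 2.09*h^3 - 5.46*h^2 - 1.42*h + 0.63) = 1.98*h^4 - 0.56*h^3 + 9.12*h^2 - 0.8*h - 7.36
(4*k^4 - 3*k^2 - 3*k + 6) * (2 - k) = -4*k^5 + 8*k^4 + 3*k^3 - 3*k^2 - 12*k + 12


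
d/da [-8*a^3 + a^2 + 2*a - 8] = -24*a^2 + 2*a + 2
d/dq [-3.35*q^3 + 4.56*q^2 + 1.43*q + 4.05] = -10.05*q^2 + 9.12*q + 1.43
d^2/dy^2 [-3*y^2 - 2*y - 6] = -6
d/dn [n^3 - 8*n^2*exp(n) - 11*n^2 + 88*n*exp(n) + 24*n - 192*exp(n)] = -8*n^2*exp(n) + 3*n^2 + 72*n*exp(n) - 22*n - 104*exp(n) + 24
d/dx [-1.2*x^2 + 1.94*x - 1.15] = 1.94 - 2.4*x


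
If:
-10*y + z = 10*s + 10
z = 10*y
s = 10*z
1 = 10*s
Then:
No Solution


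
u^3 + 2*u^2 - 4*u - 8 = (u - 2)*(u + 2)^2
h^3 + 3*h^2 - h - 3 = (h - 1)*(h + 1)*(h + 3)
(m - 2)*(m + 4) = m^2 + 2*m - 8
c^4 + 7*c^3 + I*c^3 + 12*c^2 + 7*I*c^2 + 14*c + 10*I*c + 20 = (c + 2)*(c + 5)*(c - I)*(c + 2*I)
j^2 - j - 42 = (j - 7)*(j + 6)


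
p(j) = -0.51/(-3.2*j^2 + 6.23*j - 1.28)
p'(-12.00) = 0.00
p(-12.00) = 0.00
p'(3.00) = -0.05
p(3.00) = 0.04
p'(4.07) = -0.01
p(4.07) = 0.02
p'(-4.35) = 0.00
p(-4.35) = 0.01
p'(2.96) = -0.05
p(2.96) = 0.05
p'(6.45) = -0.00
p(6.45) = 0.01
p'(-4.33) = 0.00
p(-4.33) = 0.01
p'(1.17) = -0.24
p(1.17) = -0.31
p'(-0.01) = 1.78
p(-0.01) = 0.38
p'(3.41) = -0.03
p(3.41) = 0.03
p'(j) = -0.51*(6.4*j - 6.23)/(-3.2*j^2 + 6.23*j - 1.28)^2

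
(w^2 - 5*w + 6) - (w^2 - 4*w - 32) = 38 - w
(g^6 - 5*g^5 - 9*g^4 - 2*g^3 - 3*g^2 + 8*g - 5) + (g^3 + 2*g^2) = g^6 - 5*g^5 - 9*g^4 - g^3 - g^2 + 8*g - 5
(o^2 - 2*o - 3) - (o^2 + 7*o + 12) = -9*o - 15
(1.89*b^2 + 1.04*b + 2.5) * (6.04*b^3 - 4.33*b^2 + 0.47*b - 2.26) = 11.4156*b^5 - 1.9021*b^4 + 11.4851*b^3 - 14.6076*b^2 - 1.1754*b - 5.65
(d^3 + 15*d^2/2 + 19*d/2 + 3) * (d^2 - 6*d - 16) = d^5 + 3*d^4/2 - 103*d^3/2 - 174*d^2 - 170*d - 48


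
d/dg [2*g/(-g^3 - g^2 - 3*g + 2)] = 2*(2*g^3 + g^2 + 2)/(g^6 + 2*g^5 + 7*g^4 + 2*g^3 + 5*g^2 - 12*g + 4)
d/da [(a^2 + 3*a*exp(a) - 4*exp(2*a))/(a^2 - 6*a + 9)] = (3*a^2*exp(a) - 8*a*exp(2*a) - 12*a*exp(a) - 6*a + 32*exp(2*a) - 9*exp(a))/(a^3 - 9*a^2 + 27*a - 27)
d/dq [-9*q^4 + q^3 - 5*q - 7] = -36*q^3 + 3*q^2 - 5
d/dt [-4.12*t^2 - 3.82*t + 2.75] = -8.24*t - 3.82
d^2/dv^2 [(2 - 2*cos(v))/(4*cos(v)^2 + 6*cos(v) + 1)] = 2*(36*(1 - cos(2*v))^2*cos(v) - 22*(1 - cos(2*v))^2 + 71*cos(v) - 53*cos(2*v) - 8*cos(5*v) + 111)/(6*cos(v) + 2*cos(2*v) + 3)^3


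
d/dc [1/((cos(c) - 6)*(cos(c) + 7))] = (sin(c) + sin(2*c))/((cos(c) - 6)^2*(cos(c) + 7)^2)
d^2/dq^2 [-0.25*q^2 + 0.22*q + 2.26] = -0.500000000000000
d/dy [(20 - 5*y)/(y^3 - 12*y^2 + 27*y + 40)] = 5*(-y^3 + 12*y^2 - 27*y + 3*(y - 4)*(y^2 - 8*y + 9) - 40)/(y^3 - 12*y^2 + 27*y + 40)^2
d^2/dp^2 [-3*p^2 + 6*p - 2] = -6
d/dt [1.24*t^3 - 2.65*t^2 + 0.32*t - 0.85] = 3.72*t^2 - 5.3*t + 0.32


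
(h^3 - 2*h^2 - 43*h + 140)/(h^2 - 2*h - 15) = (h^2 + 3*h - 28)/(h + 3)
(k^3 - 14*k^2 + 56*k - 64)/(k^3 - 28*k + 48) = (k - 8)/(k + 6)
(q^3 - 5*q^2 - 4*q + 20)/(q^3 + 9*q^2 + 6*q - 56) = (q^2 - 3*q - 10)/(q^2 + 11*q + 28)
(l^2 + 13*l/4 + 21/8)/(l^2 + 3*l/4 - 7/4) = (l + 3/2)/(l - 1)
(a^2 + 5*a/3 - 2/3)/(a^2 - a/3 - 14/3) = (3*a - 1)/(3*a - 7)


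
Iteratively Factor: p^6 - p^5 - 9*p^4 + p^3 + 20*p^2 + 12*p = (p + 1)*(p^5 - 2*p^4 - 7*p^3 + 8*p^2 + 12*p) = (p - 2)*(p + 1)*(p^4 - 7*p^2 - 6*p) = (p - 2)*(p + 1)*(p + 2)*(p^3 - 2*p^2 - 3*p) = (p - 2)*(p + 1)^2*(p + 2)*(p^2 - 3*p) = p*(p - 2)*(p + 1)^2*(p + 2)*(p - 3)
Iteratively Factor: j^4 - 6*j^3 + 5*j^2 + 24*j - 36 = (j - 2)*(j^3 - 4*j^2 - 3*j + 18) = (j - 2)*(j + 2)*(j^2 - 6*j + 9) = (j - 3)*(j - 2)*(j + 2)*(j - 3)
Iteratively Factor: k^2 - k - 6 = (k - 3)*(k + 2)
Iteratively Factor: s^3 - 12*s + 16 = (s - 2)*(s^2 + 2*s - 8) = (s - 2)^2*(s + 4)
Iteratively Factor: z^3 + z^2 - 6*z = (z + 3)*(z^2 - 2*z) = z*(z + 3)*(z - 2)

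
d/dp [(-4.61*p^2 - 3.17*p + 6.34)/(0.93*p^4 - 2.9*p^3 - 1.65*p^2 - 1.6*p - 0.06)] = (8.5746*p^5 - 4.5247*p^4 - 41.9708*p^3 + 57.3035*p^2 + 21.4752*p + 10.3342)/(0.8649*p^8 - 5.394*p^7 + 5.341*p^6 + 6.594*p^5 + 11.8909*p^4 + 5.628*p^3 + 2.758*p^2 + 0.192*p + 0.0036)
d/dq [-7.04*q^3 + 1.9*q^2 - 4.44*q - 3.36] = -21.12*q^2 + 3.8*q - 4.44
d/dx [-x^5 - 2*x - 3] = -5*x^4 - 2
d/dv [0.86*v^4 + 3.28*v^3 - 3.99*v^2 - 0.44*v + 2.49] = 3.44*v^3 + 9.84*v^2 - 7.98*v - 0.44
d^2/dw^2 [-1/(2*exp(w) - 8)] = (-exp(w) - 4)*exp(w)/(2*(exp(w) - 4)^3)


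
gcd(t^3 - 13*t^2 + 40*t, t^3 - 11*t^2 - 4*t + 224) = t - 8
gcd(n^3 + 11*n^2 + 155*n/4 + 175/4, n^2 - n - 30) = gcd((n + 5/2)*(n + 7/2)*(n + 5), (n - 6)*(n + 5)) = n + 5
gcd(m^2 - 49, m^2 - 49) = m^2 - 49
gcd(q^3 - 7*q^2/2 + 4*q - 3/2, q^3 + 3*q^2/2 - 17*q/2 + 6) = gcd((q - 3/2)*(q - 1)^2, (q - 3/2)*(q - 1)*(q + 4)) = q^2 - 5*q/2 + 3/2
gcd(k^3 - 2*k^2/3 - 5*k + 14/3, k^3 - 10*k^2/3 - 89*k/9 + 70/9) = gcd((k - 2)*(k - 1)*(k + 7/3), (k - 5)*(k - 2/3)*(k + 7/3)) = k + 7/3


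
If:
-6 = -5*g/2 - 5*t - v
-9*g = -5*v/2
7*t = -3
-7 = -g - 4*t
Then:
No Solution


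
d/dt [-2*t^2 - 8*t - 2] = -4*t - 8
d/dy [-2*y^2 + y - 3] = 1 - 4*y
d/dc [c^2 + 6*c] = 2*c + 6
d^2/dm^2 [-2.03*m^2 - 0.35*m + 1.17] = -4.06000000000000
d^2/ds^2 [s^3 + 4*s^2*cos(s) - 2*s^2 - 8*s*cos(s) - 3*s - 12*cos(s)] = -4*s^2*cos(s) - 16*s*sin(s) + 8*s*cos(s) + 6*s + 16*sin(s) + 20*cos(s) - 4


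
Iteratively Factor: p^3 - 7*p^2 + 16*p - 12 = (p - 2)*(p^2 - 5*p + 6) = (p - 2)^2*(p - 3)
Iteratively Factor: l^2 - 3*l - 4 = (l - 4)*(l + 1)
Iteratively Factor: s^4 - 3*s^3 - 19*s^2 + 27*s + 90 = (s - 3)*(s^3 - 19*s - 30) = (s - 3)*(s + 3)*(s^2 - 3*s - 10) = (s - 5)*(s - 3)*(s + 3)*(s + 2)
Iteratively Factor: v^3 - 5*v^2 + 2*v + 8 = (v + 1)*(v^2 - 6*v + 8) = (v - 2)*(v + 1)*(v - 4)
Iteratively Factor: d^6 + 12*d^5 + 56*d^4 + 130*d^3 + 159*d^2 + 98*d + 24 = (d + 1)*(d^5 + 11*d^4 + 45*d^3 + 85*d^2 + 74*d + 24) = (d + 1)^2*(d^4 + 10*d^3 + 35*d^2 + 50*d + 24) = (d + 1)^2*(d + 4)*(d^3 + 6*d^2 + 11*d + 6) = (d + 1)^2*(d + 3)*(d + 4)*(d^2 + 3*d + 2) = (d + 1)^3*(d + 3)*(d + 4)*(d + 2)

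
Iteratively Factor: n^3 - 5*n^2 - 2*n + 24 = (n - 3)*(n^2 - 2*n - 8) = (n - 4)*(n - 3)*(n + 2)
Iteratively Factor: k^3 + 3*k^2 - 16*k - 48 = (k + 4)*(k^2 - k - 12) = (k + 3)*(k + 4)*(k - 4)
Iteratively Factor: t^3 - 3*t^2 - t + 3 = (t + 1)*(t^2 - 4*t + 3) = (t - 1)*(t + 1)*(t - 3)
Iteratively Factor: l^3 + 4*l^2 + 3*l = (l + 3)*(l^2 + l) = l*(l + 3)*(l + 1)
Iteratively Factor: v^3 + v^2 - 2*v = (v + 2)*(v^2 - v) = (v - 1)*(v + 2)*(v)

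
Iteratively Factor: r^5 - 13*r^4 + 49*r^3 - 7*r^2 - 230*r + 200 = (r + 2)*(r^4 - 15*r^3 + 79*r^2 - 165*r + 100) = (r - 1)*(r + 2)*(r^3 - 14*r^2 + 65*r - 100) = (r - 4)*(r - 1)*(r + 2)*(r^2 - 10*r + 25) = (r - 5)*(r - 4)*(r - 1)*(r + 2)*(r - 5)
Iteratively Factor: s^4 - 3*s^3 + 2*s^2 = (s - 1)*(s^3 - 2*s^2) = s*(s - 1)*(s^2 - 2*s) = s^2*(s - 1)*(s - 2)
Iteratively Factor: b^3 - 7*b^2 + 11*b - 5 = (b - 1)*(b^2 - 6*b + 5) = (b - 5)*(b - 1)*(b - 1)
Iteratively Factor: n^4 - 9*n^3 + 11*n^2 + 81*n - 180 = (n - 4)*(n^3 - 5*n^2 - 9*n + 45) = (n - 4)*(n + 3)*(n^2 - 8*n + 15) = (n - 4)*(n - 3)*(n + 3)*(n - 5)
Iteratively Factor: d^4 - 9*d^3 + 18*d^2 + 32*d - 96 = (d - 4)*(d^3 - 5*d^2 - 2*d + 24) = (d - 4)*(d + 2)*(d^2 - 7*d + 12) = (d - 4)*(d - 3)*(d + 2)*(d - 4)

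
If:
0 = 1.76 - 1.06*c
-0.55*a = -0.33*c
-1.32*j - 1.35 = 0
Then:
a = 1.00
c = 1.66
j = -1.02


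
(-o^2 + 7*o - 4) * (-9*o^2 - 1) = 9*o^4 - 63*o^3 + 37*o^2 - 7*o + 4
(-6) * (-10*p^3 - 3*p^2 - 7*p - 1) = 60*p^3 + 18*p^2 + 42*p + 6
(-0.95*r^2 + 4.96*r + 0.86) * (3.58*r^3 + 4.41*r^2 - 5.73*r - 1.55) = -3.401*r^5 + 13.5673*r^4 + 30.3959*r^3 - 23.1557*r^2 - 12.6158*r - 1.333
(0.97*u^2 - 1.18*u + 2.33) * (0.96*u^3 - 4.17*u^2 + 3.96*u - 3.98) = 0.9312*u^5 - 5.1777*u^4 + 10.9986*u^3 - 18.2495*u^2 + 13.9232*u - 9.2734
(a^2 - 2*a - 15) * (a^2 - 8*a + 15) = a^4 - 10*a^3 + 16*a^2 + 90*a - 225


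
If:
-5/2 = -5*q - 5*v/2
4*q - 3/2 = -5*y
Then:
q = 3/8 - 5*y/4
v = 5*y/2 + 1/4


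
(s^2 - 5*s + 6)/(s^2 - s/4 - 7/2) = 4*(s - 3)/(4*s + 7)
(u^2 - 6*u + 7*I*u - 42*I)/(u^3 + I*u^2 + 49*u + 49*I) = (u - 6)/(u^2 - 6*I*u + 7)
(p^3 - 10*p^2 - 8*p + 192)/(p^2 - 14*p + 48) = p + 4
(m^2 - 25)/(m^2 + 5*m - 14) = (m^2 - 25)/(m^2 + 5*m - 14)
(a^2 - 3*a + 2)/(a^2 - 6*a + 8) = (a - 1)/(a - 4)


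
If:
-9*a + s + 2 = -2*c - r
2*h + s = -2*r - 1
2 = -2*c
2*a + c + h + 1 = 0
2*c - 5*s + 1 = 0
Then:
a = -3/35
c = -1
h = 6/35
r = -4/7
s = -1/5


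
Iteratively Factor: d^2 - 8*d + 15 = (d - 3)*(d - 5)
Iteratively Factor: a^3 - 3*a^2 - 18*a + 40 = (a + 4)*(a^2 - 7*a + 10) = (a - 2)*(a + 4)*(a - 5)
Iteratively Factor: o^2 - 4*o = (o)*(o - 4)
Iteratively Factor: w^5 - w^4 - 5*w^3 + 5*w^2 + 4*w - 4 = (w - 2)*(w^4 + w^3 - 3*w^2 - w + 2) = (w - 2)*(w + 2)*(w^3 - w^2 - w + 1) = (w - 2)*(w - 1)*(w + 2)*(w^2 - 1) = (w - 2)*(w - 1)^2*(w + 2)*(w + 1)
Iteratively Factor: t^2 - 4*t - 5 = (t + 1)*(t - 5)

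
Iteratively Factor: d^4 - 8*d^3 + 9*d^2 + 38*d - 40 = (d - 5)*(d^3 - 3*d^2 - 6*d + 8) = (d - 5)*(d + 2)*(d^2 - 5*d + 4) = (d - 5)*(d - 4)*(d + 2)*(d - 1)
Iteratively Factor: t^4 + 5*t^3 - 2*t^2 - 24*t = (t + 4)*(t^3 + t^2 - 6*t) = (t - 2)*(t + 4)*(t^2 + 3*t) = (t - 2)*(t + 3)*(t + 4)*(t)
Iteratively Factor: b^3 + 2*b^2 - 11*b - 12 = (b + 4)*(b^2 - 2*b - 3) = (b + 1)*(b + 4)*(b - 3)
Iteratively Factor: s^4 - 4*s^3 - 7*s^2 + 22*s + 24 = (s + 1)*(s^3 - 5*s^2 - 2*s + 24) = (s - 3)*(s + 1)*(s^2 - 2*s - 8) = (s - 3)*(s + 1)*(s + 2)*(s - 4)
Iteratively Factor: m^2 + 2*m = (m)*(m + 2)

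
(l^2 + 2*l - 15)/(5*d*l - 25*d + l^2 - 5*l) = (l^2 + 2*l - 15)/(5*d*l - 25*d + l^2 - 5*l)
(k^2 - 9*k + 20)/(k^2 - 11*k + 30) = (k - 4)/(k - 6)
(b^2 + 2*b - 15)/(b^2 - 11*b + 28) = (b^2 + 2*b - 15)/(b^2 - 11*b + 28)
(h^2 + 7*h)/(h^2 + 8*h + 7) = h/(h + 1)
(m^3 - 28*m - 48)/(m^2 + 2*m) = m - 2 - 24/m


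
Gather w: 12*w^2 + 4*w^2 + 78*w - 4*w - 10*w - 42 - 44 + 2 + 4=16*w^2 + 64*w - 80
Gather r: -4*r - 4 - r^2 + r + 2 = -r^2 - 3*r - 2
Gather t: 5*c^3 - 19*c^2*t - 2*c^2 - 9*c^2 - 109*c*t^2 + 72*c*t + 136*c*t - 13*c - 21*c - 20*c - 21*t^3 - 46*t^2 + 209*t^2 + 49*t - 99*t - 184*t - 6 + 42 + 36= 5*c^3 - 11*c^2 - 54*c - 21*t^3 + t^2*(163 - 109*c) + t*(-19*c^2 + 208*c - 234) + 72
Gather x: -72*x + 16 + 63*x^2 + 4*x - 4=63*x^2 - 68*x + 12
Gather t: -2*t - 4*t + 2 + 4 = 6 - 6*t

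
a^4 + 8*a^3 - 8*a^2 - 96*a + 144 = (a - 2)^2*(a + 6)^2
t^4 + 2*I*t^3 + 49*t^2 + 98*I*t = t*(t - 7*I)*(t + 2*I)*(t + 7*I)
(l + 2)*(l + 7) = l^2 + 9*l + 14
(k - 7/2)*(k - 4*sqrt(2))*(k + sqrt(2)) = k^3 - 3*sqrt(2)*k^2 - 7*k^2/2 - 8*k + 21*sqrt(2)*k/2 + 28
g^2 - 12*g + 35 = (g - 7)*(g - 5)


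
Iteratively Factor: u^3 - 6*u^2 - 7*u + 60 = (u - 4)*(u^2 - 2*u - 15) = (u - 4)*(u + 3)*(u - 5)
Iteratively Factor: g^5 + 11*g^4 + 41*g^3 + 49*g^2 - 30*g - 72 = (g + 4)*(g^4 + 7*g^3 + 13*g^2 - 3*g - 18) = (g + 2)*(g + 4)*(g^3 + 5*g^2 + 3*g - 9) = (g + 2)*(g + 3)*(g + 4)*(g^2 + 2*g - 3) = (g + 2)*(g + 3)^2*(g + 4)*(g - 1)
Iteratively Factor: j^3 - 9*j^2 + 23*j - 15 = (j - 3)*(j^2 - 6*j + 5) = (j - 3)*(j - 1)*(j - 5)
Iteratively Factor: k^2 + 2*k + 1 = (k + 1)*(k + 1)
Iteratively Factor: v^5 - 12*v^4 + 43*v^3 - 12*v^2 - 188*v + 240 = (v - 4)*(v^4 - 8*v^3 + 11*v^2 + 32*v - 60) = (v - 5)*(v - 4)*(v^3 - 3*v^2 - 4*v + 12) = (v - 5)*(v - 4)*(v + 2)*(v^2 - 5*v + 6) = (v - 5)*(v - 4)*(v - 3)*(v + 2)*(v - 2)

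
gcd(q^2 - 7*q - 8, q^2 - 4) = 1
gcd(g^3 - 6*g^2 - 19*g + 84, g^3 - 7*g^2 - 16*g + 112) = g^2 - 3*g - 28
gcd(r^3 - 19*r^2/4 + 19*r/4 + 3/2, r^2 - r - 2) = r - 2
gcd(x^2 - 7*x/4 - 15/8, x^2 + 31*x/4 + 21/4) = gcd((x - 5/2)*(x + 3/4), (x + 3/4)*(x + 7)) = x + 3/4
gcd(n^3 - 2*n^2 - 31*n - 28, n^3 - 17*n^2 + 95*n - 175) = n - 7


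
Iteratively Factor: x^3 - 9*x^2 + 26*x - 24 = (x - 4)*(x^2 - 5*x + 6) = (x - 4)*(x - 2)*(x - 3)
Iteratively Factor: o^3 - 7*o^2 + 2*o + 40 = (o + 2)*(o^2 - 9*o + 20) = (o - 5)*(o + 2)*(o - 4)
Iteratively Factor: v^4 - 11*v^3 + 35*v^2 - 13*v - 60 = (v + 1)*(v^3 - 12*v^2 + 47*v - 60) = (v - 5)*(v + 1)*(v^2 - 7*v + 12) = (v - 5)*(v - 4)*(v + 1)*(v - 3)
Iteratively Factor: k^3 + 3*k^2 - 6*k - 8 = (k + 1)*(k^2 + 2*k - 8) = (k + 1)*(k + 4)*(k - 2)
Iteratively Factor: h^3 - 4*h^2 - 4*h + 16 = (h + 2)*(h^2 - 6*h + 8) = (h - 4)*(h + 2)*(h - 2)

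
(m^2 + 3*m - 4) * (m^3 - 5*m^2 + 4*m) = m^5 - 2*m^4 - 15*m^3 + 32*m^2 - 16*m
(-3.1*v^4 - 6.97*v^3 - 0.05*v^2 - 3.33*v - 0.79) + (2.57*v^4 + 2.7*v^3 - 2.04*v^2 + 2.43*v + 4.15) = -0.53*v^4 - 4.27*v^3 - 2.09*v^2 - 0.9*v + 3.36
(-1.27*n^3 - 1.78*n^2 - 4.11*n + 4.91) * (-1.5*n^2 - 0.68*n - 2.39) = 1.905*n^5 + 3.5336*n^4 + 10.4107*n^3 - 0.316*n^2 + 6.4841*n - 11.7349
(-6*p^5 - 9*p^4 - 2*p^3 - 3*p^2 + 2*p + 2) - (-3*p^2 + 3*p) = -6*p^5 - 9*p^4 - 2*p^3 - p + 2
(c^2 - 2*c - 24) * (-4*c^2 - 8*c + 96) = -4*c^4 + 208*c^2 - 2304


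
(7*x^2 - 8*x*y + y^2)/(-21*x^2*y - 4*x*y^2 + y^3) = (-x + y)/(y*(3*x + y))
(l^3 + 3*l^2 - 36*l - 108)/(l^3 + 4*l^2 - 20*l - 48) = (l^2 - 3*l - 18)/(l^2 - 2*l - 8)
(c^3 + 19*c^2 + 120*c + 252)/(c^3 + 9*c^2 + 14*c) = (c^2 + 12*c + 36)/(c*(c + 2))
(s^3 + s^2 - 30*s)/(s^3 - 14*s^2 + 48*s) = (s^2 + s - 30)/(s^2 - 14*s + 48)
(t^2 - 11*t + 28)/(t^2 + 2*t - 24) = (t - 7)/(t + 6)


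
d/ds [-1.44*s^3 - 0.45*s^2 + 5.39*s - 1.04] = -4.32*s^2 - 0.9*s + 5.39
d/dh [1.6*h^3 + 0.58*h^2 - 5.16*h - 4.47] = 4.8*h^2 + 1.16*h - 5.16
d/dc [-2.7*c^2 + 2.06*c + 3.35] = 2.06 - 5.4*c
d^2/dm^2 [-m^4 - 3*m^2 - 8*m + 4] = -12*m^2 - 6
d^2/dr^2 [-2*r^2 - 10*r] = -4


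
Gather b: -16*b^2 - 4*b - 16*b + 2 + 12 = -16*b^2 - 20*b + 14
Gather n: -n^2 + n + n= -n^2 + 2*n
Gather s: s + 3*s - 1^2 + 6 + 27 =4*s + 32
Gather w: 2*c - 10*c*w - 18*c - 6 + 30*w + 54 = -16*c + w*(30 - 10*c) + 48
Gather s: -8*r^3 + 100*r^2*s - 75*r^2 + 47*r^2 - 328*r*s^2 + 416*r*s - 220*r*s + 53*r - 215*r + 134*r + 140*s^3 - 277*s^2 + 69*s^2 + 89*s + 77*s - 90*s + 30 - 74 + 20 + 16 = -8*r^3 - 28*r^2 - 28*r + 140*s^3 + s^2*(-328*r - 208) + s*(100*r^2 + 196*r + 76) - 8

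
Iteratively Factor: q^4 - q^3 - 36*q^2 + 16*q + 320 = (q + 4)*(q^3 - 5*q^2 - 16*q + 80) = (q - 4)*(q + 4)*(q^2 - q - 20) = (q - 5)*(q - 4)*(q + 4)*(q + 4)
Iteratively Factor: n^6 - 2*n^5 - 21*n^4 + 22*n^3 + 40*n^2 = (n)*(n^5 - 2*n^4 - 21*n^3 + 22*n^2 + 40*n) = n*(n + 4)*(n^4 - 6*n^3 + 3*n^2 + 10*n) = n*(n - 5)*(n + 4)*(n^3 - n^2 - 2*n) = n*(n - 5)*(n + 1)*(n + 4)*(n^2 - 2*n) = n^2*(n - 5)*(n + 1)*(n + 4)*(n - 2)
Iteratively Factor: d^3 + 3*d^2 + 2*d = (d)*(d^2 + 3*d + 2) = d*(d + 2)*(d + 1)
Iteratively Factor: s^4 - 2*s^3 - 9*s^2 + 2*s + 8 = (s - 1)*(s^3 - s^2 - 10*s - 8) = (s - 4)*(s - 1)*(s^2 + 3*s + 2) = (s - 4)*(s - 1)*(s + 2)*(s + 1)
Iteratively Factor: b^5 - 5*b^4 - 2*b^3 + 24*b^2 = (b - 3)*(b^4 - 2*b^3 - 8*b^2) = (b - 4)*(b - 3)*(b^3 + 2*b^2) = (b - 4)*(b - 3)*(b + 2)*(b^2) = b*(b - 4)*(b - 3)*(b + 2)*(b)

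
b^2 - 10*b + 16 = (b - 8)*(b - 2)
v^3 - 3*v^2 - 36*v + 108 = (v - 6)*(v - 3)*(v + 6)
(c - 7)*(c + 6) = c^2 - c - 42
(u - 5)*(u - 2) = u^2 - 7*u + 10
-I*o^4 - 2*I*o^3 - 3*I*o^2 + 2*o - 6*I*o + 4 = (o + 2)*(o - 2*I)*(o + I)*(-I*o + 1)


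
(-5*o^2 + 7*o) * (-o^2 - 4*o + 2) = 5*o^4 + 13*o^3 - 38*o^2 + 14*o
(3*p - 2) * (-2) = 4 - 6*p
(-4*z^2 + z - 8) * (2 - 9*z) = 36*z^3 - 17*z^2 + 74*z - 16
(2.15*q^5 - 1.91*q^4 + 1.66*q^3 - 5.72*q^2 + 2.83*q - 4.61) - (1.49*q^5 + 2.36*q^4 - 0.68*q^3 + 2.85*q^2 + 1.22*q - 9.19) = 0.66*q^5 - 4.27*q^4 + 2.34*q^3 - 8.57*q^2 + 1.61*q + 4.58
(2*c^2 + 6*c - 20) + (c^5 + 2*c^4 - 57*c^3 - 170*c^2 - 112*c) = c^5 + 2*c^4 - 57*c^3 - 168*c^2 - 106*c - 20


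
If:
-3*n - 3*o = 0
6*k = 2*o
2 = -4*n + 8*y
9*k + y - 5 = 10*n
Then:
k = 19/150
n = -19/50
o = 19/50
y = 3/50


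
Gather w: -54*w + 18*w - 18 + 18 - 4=-36*w - 4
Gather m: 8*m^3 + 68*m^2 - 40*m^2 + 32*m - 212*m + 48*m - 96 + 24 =8*m^3 + 28*m^2 - 132*m - 72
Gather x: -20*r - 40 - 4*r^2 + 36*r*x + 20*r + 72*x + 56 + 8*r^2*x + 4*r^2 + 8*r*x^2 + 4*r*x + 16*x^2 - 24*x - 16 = x^2*(8*r + 16) + x*(8*r^2 + 40*r + 48)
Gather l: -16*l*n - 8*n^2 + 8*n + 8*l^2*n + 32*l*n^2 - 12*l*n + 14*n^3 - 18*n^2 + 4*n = 8*l^2*n + l*(32*n^2 - 28*n) + 14*n^3 - 26*n^2 + 12*n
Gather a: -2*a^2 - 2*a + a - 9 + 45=-2*a^2 - a + 36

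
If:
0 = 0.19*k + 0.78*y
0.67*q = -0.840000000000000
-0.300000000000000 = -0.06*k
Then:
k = 5.00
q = -1.25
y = -1.22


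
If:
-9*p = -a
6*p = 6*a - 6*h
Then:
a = 9*p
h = 8*p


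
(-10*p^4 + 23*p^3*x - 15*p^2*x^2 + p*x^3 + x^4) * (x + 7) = -10*p^4*x - 70*p^4 + 23*p^3*x^2 + 161*p^3*x - 15*p^2*x^3 - 105*p^2*x^2 + p*x^4 + 7*p*x^3 + x^5 + 7*x^4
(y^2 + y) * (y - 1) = y^3 - y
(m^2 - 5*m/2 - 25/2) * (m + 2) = m^3 - m^2/2 - 35*m/2 - 25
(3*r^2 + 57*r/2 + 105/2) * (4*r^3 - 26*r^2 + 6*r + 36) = 12*r^5 + 36*r^4 - 513*r^3 - 1086*r^2 + 1341*r + 1890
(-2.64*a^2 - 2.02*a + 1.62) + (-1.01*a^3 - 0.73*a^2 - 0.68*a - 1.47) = -1.01*a^3 - 3.37*a^2 - 2.7*a + 0.15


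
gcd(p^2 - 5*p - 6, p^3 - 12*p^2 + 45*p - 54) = p - 6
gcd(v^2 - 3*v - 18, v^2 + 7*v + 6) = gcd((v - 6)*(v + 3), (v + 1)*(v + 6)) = 1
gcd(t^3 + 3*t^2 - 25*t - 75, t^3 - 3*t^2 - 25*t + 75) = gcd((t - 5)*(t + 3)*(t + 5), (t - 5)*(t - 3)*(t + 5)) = t^2 - 25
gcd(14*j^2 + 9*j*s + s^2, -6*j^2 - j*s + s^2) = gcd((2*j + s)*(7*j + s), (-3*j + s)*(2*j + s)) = 2*j + s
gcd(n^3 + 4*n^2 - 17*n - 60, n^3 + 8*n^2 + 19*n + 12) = n + 3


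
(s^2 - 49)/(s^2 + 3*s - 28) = (s - 7)/(s - 4)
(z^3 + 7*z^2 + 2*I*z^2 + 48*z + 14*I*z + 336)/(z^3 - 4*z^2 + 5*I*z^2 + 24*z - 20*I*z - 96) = (z^2 + z*(7 - 6*I) - 42*I)/(z^2 - z*(4 + 3*I) + 12*I)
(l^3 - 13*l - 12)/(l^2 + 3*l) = l - 3 - 4/l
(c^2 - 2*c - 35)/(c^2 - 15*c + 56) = (c + 5)/(c - 8)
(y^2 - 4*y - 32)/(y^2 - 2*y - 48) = (y + 4)/(y + 6)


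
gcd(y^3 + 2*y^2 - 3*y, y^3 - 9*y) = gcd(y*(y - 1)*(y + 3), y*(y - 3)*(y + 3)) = y^2 + 3*y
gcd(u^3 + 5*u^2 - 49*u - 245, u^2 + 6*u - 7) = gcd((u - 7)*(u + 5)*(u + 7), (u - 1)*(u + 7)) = u + 7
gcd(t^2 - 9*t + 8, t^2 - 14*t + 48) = t - 8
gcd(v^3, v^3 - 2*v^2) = v^2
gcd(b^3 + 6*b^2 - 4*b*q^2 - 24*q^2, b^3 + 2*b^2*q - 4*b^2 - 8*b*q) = b + 2*q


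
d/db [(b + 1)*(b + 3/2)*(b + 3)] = 3*b^2 + 11*b + 9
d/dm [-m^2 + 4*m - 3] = 4 - 2*m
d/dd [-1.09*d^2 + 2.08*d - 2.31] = 2.08 - 2.18*d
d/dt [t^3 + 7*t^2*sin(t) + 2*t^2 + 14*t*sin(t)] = 7*t^2*cos(t) + 3*t^2 + 14*sqrt(2)*t*sin(t + pi/4) + 4*t + 14*sin(t)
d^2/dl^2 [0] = 0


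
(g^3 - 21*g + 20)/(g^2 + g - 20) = g - 1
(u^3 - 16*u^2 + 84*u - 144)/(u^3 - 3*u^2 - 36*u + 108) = (u^2 - 10*u + 24)/(u^2 + 3*u - 18)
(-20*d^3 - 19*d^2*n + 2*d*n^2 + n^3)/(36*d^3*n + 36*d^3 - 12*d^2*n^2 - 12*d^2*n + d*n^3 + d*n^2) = (-20*d^3 - 19*d^2*n + 2*d*n^2 + n^3)/(d*(36*d^2*n + 36*d^2 - 12*d*n^2 - 12*d*n + n^3 + n^2))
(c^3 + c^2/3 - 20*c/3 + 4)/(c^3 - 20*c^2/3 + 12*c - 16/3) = (c + 3)/(c - 4)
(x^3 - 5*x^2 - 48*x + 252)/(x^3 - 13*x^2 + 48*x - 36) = (x + 7)/(x - 1)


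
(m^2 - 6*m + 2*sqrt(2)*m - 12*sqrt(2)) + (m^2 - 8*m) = 2*m^2 - 14*m + 2*sqrt(2)*m - 12*sqrt(2)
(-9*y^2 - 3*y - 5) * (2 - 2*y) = 18*y^3 - 12*y^2 + 4*y - 10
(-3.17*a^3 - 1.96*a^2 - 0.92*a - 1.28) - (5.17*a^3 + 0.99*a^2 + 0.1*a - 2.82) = -8.34*a^3 - 2.95*a^2 - 1.02*a + 1.54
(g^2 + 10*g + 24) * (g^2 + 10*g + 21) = g^4 + 20*g^3 + 145*g^2 + 450*g + 504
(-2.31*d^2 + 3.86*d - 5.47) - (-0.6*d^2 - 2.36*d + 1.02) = -1.71*d^2 + 6.22*d - 6.49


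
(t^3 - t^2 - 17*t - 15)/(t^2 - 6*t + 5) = (t^2 + 4*t + 3)/(t - 1)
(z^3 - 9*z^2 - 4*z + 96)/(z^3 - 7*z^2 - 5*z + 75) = (z^2 - 12*z + 32)/(z^2 - 10*z + 25)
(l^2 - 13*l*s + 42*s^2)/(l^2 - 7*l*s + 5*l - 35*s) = (l - 6*s)/(l + 5)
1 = 1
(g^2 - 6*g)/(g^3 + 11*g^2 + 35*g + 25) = g*(g - 6)/(g^3 + 11*g^2 + 35*g + 25)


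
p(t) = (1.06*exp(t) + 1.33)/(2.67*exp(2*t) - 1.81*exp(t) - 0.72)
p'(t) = (1.06*exp(t) + 1.33)*(-5.34*exp(2*t) + 1.81*exp(t))/(2.67*exp(2*t) - 1.81*exp(t) - 0.72)^2 + 1.06*exp(t)/(2.67*exp(2*t) - 1.81*exp(t) - 0.72) = (-2.8302*exp(2*t) - 7.1022*exp(t) + 1.6441)*exp(t)/(7.1289*exp(4*t) - 9.6654*exp(3*t) - 0.5687*exp(2*t) + 2.6064*exp(t) + 0.5184)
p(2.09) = 0.06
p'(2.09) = -0.08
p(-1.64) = -1.58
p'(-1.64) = 0.03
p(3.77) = 0.01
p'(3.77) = -0.01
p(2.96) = 0.02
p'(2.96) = -0.02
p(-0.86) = -1.76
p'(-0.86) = -0.78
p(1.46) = 0.14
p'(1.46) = -0.21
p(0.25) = 1.98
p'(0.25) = -8.45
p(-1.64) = -1.58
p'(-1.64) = 0.03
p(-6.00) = -1.84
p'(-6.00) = 0.01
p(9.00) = 0.00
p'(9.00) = 0.00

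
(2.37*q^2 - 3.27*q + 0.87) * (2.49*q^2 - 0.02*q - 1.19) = 5.9013*q^4 - 8.1897*q^3 - 0.5886*q^2 + 3.8739*q - 1.0353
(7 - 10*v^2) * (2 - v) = 10*v^3 - 20*v^2 - 7*v + 14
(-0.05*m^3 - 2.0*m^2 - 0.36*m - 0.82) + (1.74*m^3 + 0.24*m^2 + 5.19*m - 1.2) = 1.69*m^3 - 1.76*m^2 + 4.83*m - 2.02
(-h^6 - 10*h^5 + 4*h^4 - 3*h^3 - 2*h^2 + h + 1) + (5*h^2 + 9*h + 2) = -h^6 - 10*h^5 + 4*h^4 - 3*h^3 + 3*h^2 + 10*h + 3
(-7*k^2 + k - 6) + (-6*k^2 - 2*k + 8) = -13*k^2 - k + 2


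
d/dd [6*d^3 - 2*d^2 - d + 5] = 18*d^2 - 4*d - 1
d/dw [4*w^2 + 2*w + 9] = 8*w + 2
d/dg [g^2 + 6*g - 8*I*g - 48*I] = 2*g + 6 - 8*I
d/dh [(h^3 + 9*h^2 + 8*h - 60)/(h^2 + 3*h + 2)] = (h^4 + 6*h^3 + 25*h^2 + 156*h + 196)/(h^4 + 6*h^3 + 13*h^2 + 12*h + 4)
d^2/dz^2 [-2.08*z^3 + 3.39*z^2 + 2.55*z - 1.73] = 6.78 - 12.48*z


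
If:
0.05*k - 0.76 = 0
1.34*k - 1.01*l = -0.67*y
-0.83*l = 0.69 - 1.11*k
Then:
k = 15.20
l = 19.50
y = -1.01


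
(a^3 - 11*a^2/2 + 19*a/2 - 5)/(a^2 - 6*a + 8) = (2*a^2 - 7*a + 5)/(2*(a - 4))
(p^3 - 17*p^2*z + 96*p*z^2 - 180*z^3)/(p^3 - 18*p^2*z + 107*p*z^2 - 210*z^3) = (-p + 6*z)/(-p + 7*z)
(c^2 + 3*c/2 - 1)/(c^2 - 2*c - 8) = (c - 1/2)/(c - 4)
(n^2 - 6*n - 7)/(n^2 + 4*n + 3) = (n - 7)/(n + 3)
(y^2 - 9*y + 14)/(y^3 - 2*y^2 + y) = (y^2 - 9*y + 14)/(y*(y^2 - 2*y + 1))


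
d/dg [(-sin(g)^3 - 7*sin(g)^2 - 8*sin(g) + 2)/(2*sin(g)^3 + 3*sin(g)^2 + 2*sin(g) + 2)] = (11*sin(g)^4 + 28*sin(g)^3 - 8*sin(g)^2 - 40*sin(g) - 20)*cos(g)/(2*sin(g)^3 + 3*sin(g)^2 + 2*sin(g) + 2)^2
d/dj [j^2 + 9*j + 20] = 2*j + 9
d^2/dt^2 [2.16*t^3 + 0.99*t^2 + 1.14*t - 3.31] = 12.96*t + 1.98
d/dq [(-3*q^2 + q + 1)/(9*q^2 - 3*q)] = (1 - 6*q)/(3*q^2*(9*q^2 - 6*q + 1))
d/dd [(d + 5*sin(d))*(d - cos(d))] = (d + 5*sin(d))*(sin(d) + 1) + (d - cos(d))*(5*cos(d) + 1)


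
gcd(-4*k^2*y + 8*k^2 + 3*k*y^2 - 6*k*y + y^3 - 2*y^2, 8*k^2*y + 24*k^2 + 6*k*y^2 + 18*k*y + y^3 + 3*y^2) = 4*k + y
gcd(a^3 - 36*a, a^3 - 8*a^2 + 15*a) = a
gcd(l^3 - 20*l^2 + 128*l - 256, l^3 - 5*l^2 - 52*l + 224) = l^2 - 12*l + 32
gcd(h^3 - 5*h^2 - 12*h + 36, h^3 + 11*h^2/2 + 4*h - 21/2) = h + 3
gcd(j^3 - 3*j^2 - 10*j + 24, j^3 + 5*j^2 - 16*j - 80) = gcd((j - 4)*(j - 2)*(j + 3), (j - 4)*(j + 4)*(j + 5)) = j - 4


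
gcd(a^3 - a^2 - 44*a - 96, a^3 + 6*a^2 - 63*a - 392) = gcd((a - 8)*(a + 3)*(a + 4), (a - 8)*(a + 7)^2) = a - 8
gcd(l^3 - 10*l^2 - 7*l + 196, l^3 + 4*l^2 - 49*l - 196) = l^2 - 3*l - 28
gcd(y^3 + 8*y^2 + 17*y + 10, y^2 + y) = y + 1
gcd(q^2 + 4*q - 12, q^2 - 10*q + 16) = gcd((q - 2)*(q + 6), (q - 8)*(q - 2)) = q - 2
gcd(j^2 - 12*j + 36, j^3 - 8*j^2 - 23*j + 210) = j - 6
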